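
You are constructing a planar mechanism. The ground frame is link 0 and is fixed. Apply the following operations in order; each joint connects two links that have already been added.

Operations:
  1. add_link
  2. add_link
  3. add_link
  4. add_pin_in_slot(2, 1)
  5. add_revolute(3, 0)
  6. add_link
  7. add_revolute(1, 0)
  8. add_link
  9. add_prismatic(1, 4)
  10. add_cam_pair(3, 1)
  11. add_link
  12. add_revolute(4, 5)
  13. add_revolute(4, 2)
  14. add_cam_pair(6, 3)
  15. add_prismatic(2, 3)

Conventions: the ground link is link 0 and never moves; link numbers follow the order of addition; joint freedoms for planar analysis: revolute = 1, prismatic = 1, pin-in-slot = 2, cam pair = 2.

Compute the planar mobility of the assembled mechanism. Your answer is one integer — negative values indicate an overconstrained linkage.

ground; <1,0,0>
#1 <2,0,0>
#2 <3,0,0>
#3 <4,0,0>
PS:2↔1 J2 <4,0,1>
R:3↔0 J1 <4,1,1>
#4 <5,1,1>
R:1↔0 J1 <5,2,1>
#5 <6,2,1>
P:1↔4 J1 <6,3,1>
C:3↔1 J2 <6,3,2>
#6 <7,3,2>
R:4↔5 J1 <7,4,2>
R:4↔2 J1 <7,5,2>
C:6↔3 J2 <7,5,3>
P:2↔3 J1 <7,6,3>
3×6 − 2×6 − 1×3 = 3

M = 3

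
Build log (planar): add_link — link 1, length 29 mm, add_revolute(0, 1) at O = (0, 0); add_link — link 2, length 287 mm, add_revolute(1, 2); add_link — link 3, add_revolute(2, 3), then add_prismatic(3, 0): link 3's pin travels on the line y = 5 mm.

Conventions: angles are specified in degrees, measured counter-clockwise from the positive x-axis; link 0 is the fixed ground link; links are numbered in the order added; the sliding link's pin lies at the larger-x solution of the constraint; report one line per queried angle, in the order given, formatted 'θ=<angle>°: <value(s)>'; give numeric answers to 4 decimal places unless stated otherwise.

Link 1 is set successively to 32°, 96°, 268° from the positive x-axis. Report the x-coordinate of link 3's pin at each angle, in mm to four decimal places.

geometry: r = 29 mm, L = 287 mm, e = 5 mm
θ=32°: crank pin P = (r cos θ, r sin θ) = (24.593395, 15.367659)
θ=32°: h = r sin θ − e = 15.367659 − 5 = 10.367659
θ=32°: x = r cos θ + √(L² − h²) = 24.593395 + 286.812677 = 311.406072
θ=96°: crank pin P = (r cos θ, r sin θ) = (-3.031325, 28.841135)
θ=96°: h = r sin θ − e = 28.841135 − 5 = 23.841135
θ=96°: x = r cos θ + √(L² − h²) = -3.031325 + 286.008042 = 282.976717
θ=268°: crank pin P = (r cos θ, r sin θ) = (-1.012085, -28.982334)
θ=268°: h = r sin θ − e = -28.982334 − 5 = -33.982334
θ=268°: x = r cos θ + √(L² − h²) = -1.012085 + 284.981054 = 283.968968

θ=32°: 311.4061
θ=96°: 282.9767
θ=268°: 283.9690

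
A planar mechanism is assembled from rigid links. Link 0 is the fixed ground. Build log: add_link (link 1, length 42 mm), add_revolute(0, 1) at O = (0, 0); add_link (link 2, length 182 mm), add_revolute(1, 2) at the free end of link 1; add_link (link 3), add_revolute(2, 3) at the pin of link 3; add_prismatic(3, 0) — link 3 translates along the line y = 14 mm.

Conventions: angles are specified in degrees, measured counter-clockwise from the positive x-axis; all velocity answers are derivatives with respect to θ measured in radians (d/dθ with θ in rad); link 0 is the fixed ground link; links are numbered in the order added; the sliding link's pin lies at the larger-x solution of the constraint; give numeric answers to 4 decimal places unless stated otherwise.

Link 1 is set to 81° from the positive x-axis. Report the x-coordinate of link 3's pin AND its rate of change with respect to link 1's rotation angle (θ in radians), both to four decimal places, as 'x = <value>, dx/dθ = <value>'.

geometry: r = 42 mm, L = 182 mm, e = 14 mm
crank pin P = (r cos θ, r sin θ) = (6.570248, 41.482910)
h = r sin θ − e = 41.482910 − 14 = 27.482910
x = r cos θ + √(L² − h²) = 6.570248 + 179.913006 = 186.483253
dx/dθ = −r sin θ − h·r cos θ/√(L² − h²) (θ in radians; h = 27.482910) = -42.486559

x = 186.4833, dx/dθ = -42.4866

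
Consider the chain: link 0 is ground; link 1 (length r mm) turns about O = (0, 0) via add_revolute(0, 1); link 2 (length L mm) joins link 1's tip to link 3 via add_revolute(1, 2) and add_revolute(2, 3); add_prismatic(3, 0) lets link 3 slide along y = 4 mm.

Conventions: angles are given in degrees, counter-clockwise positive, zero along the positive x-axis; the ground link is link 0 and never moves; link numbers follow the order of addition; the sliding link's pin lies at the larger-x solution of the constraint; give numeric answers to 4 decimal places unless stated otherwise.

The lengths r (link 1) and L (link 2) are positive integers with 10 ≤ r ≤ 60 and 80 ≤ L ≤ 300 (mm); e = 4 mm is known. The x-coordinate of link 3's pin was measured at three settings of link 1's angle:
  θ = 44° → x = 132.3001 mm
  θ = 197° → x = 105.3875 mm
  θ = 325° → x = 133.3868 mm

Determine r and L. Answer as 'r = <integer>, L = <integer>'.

constraint per measurement: (x − r cos θ)² + (r sin θ − e)² = L²
subtracting the θ₁ and θ₂ equations cancels the r² and L² terms:
r = (x₁² − x₂²) / (2[(x₁cos θ₁ + e sin θ₁) − (x₂cos θ₂ + e sin θ₂)]) = 16.0000 → r = 16
L² = (x₁ − r cos θ₁)² + (r sin θ₁ − e)² = 14641.0009 → L = 121.0000 → L = 121
check at θ₃=325°: x = 133.3868 (printed 133.3868) ✓

r = 16, L = 121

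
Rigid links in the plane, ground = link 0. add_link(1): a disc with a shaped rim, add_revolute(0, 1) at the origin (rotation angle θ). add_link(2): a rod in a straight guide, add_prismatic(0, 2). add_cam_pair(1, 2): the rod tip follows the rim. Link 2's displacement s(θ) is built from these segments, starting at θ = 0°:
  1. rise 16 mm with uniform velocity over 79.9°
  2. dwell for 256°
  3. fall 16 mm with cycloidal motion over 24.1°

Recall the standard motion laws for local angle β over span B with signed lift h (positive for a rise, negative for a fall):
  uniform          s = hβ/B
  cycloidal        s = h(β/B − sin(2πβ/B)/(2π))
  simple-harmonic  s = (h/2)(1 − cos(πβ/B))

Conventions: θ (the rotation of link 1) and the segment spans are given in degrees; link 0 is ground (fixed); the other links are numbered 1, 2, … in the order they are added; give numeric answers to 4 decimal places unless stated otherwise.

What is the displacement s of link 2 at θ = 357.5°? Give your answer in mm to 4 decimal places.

segment 1 (0° to 79.9°, uniform, h = 16) is passed completely: s = 0.0000 + (16) = 16.0000
segment 2 (79.9° to 335.9°, dwell): s unchanged at 16.0000
θ = 357.5° falls in segment 3 (335.9° to 360°, cycloidal, h = -16): β = 357.5 − 335.9 = 21.6°, B = 24.1°; Δs = -16·(0.8963 − sin(2π·0.8963)/(2π)) = -15.8850; s = 16.0000 − 15.8850 = 0.1150

0.1150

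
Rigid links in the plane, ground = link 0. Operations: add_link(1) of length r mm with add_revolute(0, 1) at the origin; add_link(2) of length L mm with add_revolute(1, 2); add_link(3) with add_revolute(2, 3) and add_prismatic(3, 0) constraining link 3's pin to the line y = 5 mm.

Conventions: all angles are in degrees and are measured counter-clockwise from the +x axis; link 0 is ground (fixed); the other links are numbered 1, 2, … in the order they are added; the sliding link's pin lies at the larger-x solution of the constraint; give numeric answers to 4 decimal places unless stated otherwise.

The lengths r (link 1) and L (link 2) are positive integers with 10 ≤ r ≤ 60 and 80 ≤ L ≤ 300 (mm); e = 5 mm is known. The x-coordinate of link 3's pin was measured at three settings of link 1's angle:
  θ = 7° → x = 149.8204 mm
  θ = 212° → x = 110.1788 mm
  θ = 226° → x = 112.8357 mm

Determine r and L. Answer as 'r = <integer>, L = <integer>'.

constraint per measurement: (x − r cos θ)² + (r sin θ − e)² = L²
subtracting the θ₁ and θ₂ equations cancels the r² and L² terms:
r = (x₁² − x₂²) / (2[(x₁cos θ₁ + e sin θ₁) − (x₂cos θ₂ + e sin θ₂)]) = 21.0000 → r = 21
L² = (x₁ − r cos θ₁)² + (r sin θ₁ − e)² = 16641.0059 → L = 129.0000 → L = 129
check at θ₃=226°: x = 112.8357 (printed 112.8357) ✓

r = 21, L = 129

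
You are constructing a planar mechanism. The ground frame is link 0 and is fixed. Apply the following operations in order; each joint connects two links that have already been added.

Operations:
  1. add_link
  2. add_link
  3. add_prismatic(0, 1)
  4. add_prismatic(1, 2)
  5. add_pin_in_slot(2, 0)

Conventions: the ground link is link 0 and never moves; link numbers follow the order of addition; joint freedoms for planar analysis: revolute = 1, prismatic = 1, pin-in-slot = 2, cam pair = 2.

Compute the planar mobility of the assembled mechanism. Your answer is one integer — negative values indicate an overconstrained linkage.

L=1 J1=0 J2=0
add link → L=2 J1=0 J2=0
add link → L=3 J1=0 J2=0
P@0,1 dof=1 J1 → L=3 J1=1 J2=0
P@1,2 dof=1 J1 → L=3 J1=2 J2=0
PS@2,0 dof=2 J2 → L=3 J1=2 J2=1
M=3(L−1)−2J1−J2=3·2−2·2−1=1

M = 1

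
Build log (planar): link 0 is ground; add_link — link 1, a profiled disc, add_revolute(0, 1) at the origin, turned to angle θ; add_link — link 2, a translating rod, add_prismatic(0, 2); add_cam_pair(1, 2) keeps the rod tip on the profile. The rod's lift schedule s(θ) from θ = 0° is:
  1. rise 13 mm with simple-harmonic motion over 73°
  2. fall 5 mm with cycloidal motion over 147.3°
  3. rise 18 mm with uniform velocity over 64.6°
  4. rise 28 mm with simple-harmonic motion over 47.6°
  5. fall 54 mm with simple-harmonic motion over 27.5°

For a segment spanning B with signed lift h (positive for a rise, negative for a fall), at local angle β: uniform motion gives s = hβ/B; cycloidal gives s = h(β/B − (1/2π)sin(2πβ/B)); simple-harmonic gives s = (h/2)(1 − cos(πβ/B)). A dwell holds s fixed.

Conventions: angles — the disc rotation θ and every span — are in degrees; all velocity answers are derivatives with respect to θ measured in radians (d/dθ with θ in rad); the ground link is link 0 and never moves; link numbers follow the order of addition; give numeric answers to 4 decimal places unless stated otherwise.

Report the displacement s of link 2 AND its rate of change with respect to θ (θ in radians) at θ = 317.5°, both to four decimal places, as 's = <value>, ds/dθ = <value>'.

seg 1 [0°–73°] simple-harmonic, h=13: full span → s += 13 → s = 13.0000
seg 2 [73°–220.3°] cycloidal, h=-5: full span → s += -5 → s = 8.0000
seg 3 [220.3°–284.9°] uniform, h=18: full span → s += 18 → s = 26.0000
seg 4 [284.9°–332.5°] simple-harmonic, h=28: θ=317.5° here. β=32.6, B=47.6. 28/2·(1 − cos(π·0.6849)) = 21.6817 → s = 47.6817
velocity in seg [284.9°–332.5°] (simple-harmonic), θ in radians: β = 32.6° = 0.5690 rad, B = 47.6° = 0.8308 rad; ds/dθ = (πh/(2B)) sin(πβ/B) = (π·28/(2·0.8308)) sin(π·0.6849) = 44.260132 mm/rad

s = 47.6817, ds/dθ = 44.2601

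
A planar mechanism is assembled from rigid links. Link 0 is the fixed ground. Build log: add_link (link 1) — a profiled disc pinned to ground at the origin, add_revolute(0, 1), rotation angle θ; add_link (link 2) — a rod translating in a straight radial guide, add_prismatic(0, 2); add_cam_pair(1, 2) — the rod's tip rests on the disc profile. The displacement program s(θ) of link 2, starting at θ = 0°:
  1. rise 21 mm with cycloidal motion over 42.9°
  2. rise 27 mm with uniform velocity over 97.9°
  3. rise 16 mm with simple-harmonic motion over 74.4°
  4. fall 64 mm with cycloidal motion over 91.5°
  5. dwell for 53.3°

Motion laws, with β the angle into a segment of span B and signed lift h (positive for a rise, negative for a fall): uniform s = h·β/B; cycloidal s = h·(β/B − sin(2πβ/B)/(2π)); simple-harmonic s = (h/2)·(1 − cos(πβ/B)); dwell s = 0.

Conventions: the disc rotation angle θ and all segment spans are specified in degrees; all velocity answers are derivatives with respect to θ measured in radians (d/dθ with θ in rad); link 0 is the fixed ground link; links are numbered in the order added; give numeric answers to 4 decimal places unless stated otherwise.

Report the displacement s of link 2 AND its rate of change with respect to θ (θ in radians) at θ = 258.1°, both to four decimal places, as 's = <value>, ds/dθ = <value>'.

seg 1 [0°–42.9°] cycloidal, h=21: full span → s += 21 → s = 21.0000
seg 2 [42.9°–140.8°] uniform, h=27: full span → s += 27 → s = 48.0000
seg 3 [140.8°–215.2°] simple-harmonic, h=16: full span → s += 16 → s = 64.0000
seg 4 [215.2°–306.7°] cycloidal, h=-64: θ=258.1° here. β=42.9, B=91.5. -64·(0.4689 − sin(2π·0.4689)/(2π)) = -28.0258 → s = 35.9742
velocity in seg [215.2°–306.7°] (cycloidal), θ in radians: β = 42.9° = 0.7487 rad, B = 91.5° = 1.5970 rad; ds/dθ = (h/B)(1 − cos(2πβ/B)) = ((-64)/1.5970)(1 − cos(2π·0.4689)) = -79.386454 mm/rad

s = 35.9742, ds/dθ = -79.3865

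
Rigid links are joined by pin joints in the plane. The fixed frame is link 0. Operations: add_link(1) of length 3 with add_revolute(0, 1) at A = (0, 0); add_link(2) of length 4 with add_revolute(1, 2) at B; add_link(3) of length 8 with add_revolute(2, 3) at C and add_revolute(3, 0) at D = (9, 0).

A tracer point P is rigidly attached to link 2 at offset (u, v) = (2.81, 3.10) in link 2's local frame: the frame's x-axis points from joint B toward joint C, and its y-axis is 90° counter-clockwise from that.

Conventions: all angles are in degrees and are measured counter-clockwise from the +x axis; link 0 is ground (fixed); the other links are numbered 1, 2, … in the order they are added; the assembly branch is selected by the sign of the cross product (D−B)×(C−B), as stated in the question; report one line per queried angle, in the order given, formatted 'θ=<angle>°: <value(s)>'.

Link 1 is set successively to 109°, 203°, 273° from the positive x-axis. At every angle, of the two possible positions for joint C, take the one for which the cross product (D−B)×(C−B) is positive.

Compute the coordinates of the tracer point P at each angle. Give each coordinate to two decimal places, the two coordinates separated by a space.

A=(0,0), D=(9.00,0)
θ=109°: B = A + 3.00·(cos109°, sin109°) = (-0.9767, 2.8366)
θ=109°: |BD| = 10.3721
θ=109°: circle(B,4.00) ∩ circle(D,8.00): a=2.8722, h=2.7840
θ=109°:   candidates: C₊=(2.5473,4.7290) cross=28.876; C₋=(1.0246,-0.6268) cross=-28.876
θ=109°:   branch + wants cross > 0 → take C=(2.5473,4.7290) (cross=28.876)
θ=109°: ex = (C−B)/|BC| = (0.8810,0.4731); ey = (-0.4731,0.8810)
θ=109°: P = B + 2.81·ex + 3.10·ey = (0.0323,6.8971)
θ=203°: B = A + 3.00·(cos203°, sin203°) = (-2.7615, -1.1722)
θ=203°: |BD| = 11.8198
θ=203°: circle(B,4.00) ∩ circle(D,8.00): a=3.8794, h=0.9748
θ=203°:   candidates: C₊=(1.0021,0.1826) cross=11.522; C₋=(1.1954,-1.7575) cross=-11.522
θ=203°:   branch + wants cross > 0 → take C=(1.0021,0.1826) (cross=11.522)
θ=203°: ex = (C−B)/|BC| = (0.9409,0.3387); ey = (-0.3387,0.9409)
θ=203°: P = B + 2.81·ex + 3.10·ey = (-1.1675,2.6963)
θ=273°: B = A + 3.00·(cos273°, sin273°) = (0.1570, -2.9959)
θ=273°: |BD| = 9.3367
θ=273°: circle(B,4.00) ∩ circle(D,8.00): a=2.0978, h=3.4057
θ=273°:   candidates: C₊=(1.0511,0.9029) cross=31.798; C₋=(3.2367,-5.5484) cross=-31.798
θ=273°:   branch + wants cross > 0 → take C=(1.0511,0.9029) (cross=31.798)
θ=273°: ex = (C−B)/|BC| = (0.2235,0.9747); ey = (-0.9747,0.2235)
θ=273°: P = B + 2.81·ex + 3.10·ey = (-2.2364,0.4359)

θ=109°: 0.03 6.90
θ=203°: -1.17 2.70
θ=273°: -2.24 0.44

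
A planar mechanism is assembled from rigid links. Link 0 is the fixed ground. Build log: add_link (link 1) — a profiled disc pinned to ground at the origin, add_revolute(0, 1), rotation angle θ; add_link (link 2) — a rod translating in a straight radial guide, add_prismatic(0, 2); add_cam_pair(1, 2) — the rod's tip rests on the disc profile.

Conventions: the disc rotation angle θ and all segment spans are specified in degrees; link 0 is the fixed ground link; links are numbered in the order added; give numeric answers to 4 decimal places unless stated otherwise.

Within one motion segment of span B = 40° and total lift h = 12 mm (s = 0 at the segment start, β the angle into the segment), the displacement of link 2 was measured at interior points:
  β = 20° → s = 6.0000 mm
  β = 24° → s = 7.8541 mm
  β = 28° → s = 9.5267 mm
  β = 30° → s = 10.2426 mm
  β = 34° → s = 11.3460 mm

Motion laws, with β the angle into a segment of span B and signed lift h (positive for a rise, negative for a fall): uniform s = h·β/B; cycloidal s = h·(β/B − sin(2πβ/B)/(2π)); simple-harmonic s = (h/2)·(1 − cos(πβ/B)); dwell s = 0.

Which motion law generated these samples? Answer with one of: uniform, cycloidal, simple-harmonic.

candidates at β/B = r: uniform s = h·r (linear in β); cycloidal s = h·(r − sin(2πr)/(2π)); simple-harmonic s = (h/2)(1 − cos(πr))
β=20°: printed 6.0000 | uniform 6.0000, cycloidal 6.0000, simple-harmonic 6.0000
β=24°: printed 7.8541 | uniform 7.2000, cycloidal 8.3226, simple-harmonic 7.8541
β=28°: printed 9.5267 | uniform 8.4000, cycloidal 10.2164, simple-harmonic 9.5267
β=30°: printed 10.2426 | uniform 9.0000, cycloidal 10.9099, simple-harmonic 10.2426
β=34°: printed 11.3460 | uniform 10.2000, cycloidal 11.7451, simple-harmonic 11.3460
only one law matches every sample → simple-harmonic

simple-harmonic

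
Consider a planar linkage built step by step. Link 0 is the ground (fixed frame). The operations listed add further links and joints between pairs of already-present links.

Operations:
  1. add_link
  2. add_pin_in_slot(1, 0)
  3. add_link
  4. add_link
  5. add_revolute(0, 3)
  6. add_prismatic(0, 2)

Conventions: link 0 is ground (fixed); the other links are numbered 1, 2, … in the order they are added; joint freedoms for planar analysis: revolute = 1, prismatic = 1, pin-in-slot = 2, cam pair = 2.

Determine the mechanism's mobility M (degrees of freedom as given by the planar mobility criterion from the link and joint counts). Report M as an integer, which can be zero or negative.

L=1 J1=0 J2=0
add link → L=2 J1=0 J2=0
PS@1,0 dof=2 J2 → L=2 J1=0 J2=1
add link → L=3 J1=0 J2=1
add link → L=4 J1=0 J2=1
R@0,3 dof=1 J1 → L=4 J1=1 J2=1
P@0,2 dof=1 J1 → L=4 J1=2 J2=1
M=3(L−1)−2J1−J2=3·3−2·2−1=4

M = 4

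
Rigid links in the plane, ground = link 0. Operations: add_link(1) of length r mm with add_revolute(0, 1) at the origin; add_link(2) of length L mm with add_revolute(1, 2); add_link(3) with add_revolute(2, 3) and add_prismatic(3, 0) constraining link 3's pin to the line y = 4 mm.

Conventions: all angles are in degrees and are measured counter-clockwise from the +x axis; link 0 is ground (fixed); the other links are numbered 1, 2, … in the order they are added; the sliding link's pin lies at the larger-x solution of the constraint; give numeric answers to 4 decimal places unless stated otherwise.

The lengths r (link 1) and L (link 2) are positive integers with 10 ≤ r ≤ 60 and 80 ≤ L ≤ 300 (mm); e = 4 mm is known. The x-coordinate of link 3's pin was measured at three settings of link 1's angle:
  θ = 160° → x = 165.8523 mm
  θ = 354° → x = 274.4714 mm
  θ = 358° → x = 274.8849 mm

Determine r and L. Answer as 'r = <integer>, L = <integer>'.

constraint per measurement: (x − r cos θ)² + (r sin θ − e)² = L²
subtracting the θ₁ and θ₂ equations cancels the r² and L² terms:
r = (x₁² − x₂²) / (2[(x₁cos θ₁ + e sin θ₁) − (x₂cos θ₂ + e sin θ₂)]) = 56.0000 → r = 56
L² = (x₁ − r cos θ₁)² + (r sin θ₁ − e)² = 47960.9808 → L = 219.0000 → L = 219
check at θ₃=358°: x = 274.8849 (printed 274.8849) ✓

r = 56, L = 219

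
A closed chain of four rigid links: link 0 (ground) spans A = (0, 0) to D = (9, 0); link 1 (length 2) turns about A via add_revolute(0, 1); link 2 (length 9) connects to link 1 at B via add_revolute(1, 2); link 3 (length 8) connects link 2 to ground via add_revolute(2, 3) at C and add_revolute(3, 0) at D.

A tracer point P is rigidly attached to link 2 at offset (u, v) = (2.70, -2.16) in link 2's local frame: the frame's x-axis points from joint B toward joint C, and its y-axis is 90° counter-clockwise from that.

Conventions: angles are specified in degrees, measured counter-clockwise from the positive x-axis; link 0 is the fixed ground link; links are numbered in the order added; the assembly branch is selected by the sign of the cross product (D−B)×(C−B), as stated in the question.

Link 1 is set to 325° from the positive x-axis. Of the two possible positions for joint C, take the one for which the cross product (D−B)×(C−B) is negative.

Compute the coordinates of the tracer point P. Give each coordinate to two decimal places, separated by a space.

A=(0,0), D=(9.00,0)
B = A + 2.00·(cos325°, sin325°) = (1.6383, -1.1472)
|BD| = 7.4505
circle(B,9.00) ∩ circle(D,8.00): a=4.8661, h=7.5711
  candidates: C₊=(5.2807,7.0829) cross=56.408; C₋=(7.6121,-7.8787) cross=-56.408
  branch - wants cross < 0 → take C=(7.6121,-7.8787) (cross=-56.408)
ex = (C−B)/|BC| = (0.6638,-0.7479); ey = (0.7479,0.6638)
P = B + 2.70·ex + -2.16·ey = (1.8149,-4.6003)

1.81 -4.60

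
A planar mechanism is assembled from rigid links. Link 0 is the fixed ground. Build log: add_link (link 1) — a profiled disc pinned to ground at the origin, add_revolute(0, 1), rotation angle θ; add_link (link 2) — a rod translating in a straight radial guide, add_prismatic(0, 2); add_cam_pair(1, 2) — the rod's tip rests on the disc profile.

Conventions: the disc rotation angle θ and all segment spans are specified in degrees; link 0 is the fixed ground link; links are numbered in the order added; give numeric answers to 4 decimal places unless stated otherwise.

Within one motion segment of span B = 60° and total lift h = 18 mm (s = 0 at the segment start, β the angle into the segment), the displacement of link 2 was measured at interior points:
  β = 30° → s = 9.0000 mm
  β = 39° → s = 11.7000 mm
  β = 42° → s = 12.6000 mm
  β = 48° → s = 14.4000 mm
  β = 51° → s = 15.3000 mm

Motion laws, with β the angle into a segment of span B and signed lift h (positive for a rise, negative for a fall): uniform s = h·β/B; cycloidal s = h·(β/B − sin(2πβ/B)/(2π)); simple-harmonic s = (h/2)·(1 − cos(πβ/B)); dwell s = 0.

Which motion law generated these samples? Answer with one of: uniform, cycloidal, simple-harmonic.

candidates at β/B = r: uniform s = h·r (linear in β); cycloidal s = h·(r − sin(2πr)/(2π)); simple-harmonic s = (h/2)(1 − cos(πr))
β=30°: printed 9.0000 | uniform 9.0000, cycloidal 9.0000, simple-harmonic 9.0000
β=39°: printed 11.7000 | uniform 11.7000, cycloidal 14.0177, simple-harmonic 13.0859
β=42°: printed 12.6000 | uniform 12.6000, cycloidal 15.3246, simple-harmonic 14.2901
β=48°: printed 14.4000 | uniform 14.4000, cycloidal 17.1246, simple-harmonic 16.2812
β=51°: printed 15.3000 | uniform 15.3000, cycloidal 17.6177, simple-harmonic 17.0191
only one law matches every sample → uniform

uniform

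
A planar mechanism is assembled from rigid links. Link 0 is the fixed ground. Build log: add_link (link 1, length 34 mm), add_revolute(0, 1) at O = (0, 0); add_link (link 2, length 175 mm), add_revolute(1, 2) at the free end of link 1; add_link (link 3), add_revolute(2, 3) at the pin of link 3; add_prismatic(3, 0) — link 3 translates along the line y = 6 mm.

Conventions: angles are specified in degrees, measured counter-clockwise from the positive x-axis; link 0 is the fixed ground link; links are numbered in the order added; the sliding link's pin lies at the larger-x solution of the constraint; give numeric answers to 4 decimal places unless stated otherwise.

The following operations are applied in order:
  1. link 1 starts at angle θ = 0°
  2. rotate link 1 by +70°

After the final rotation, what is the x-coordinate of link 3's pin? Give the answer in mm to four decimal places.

geometry: r = 34 mm, L = 175 mm, e = 6 mm; θ starts at 0°
rotate link 1 by +70°: θ ← 0° +70° = 70°
crank pin P = (r cos θ, r sin θ) = (11.628685, 31.949549)
h = r sin θ − e = 31.949549 − 6 = 25.949549
x = r cos θ + √(L² − h²) = 11.628685 + 173.065366 = 184.694051

184.6941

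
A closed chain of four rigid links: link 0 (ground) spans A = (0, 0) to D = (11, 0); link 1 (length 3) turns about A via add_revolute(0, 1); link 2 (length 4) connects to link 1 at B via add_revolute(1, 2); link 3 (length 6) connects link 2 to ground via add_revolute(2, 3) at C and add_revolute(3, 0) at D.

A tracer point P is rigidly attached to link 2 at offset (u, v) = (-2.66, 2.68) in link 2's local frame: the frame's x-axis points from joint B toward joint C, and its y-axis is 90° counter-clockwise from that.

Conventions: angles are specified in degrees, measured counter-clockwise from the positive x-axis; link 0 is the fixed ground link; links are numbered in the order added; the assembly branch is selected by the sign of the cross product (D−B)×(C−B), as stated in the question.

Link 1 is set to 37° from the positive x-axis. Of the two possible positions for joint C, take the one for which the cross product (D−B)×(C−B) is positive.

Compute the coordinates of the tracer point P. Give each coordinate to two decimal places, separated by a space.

A=(0,0), D=(11.00,0)
B = A + 3.00·(cos37°, sin37°) = (2.3959, 1.8054)
|BD| = 8.7915
circle(B,4.00) ∩ circle(D,6.00): a=3.2583, h=2.3203
  candidates: C₊=(6.0612,3.4071) cross=20.399; C₋=(5.1082,-1.1345) cross=-20.399
  branch + wants cross > 0 → take C=(6.0612,3.4071) (cross=20.399)
ex = (C−B)/|BC| = (0.9163,0.4004); ey = (-0.4004,0.9163)
P = B + -2.66·ex + 2.68·ey = (-1.1147,3.1961)

-1.11 3.20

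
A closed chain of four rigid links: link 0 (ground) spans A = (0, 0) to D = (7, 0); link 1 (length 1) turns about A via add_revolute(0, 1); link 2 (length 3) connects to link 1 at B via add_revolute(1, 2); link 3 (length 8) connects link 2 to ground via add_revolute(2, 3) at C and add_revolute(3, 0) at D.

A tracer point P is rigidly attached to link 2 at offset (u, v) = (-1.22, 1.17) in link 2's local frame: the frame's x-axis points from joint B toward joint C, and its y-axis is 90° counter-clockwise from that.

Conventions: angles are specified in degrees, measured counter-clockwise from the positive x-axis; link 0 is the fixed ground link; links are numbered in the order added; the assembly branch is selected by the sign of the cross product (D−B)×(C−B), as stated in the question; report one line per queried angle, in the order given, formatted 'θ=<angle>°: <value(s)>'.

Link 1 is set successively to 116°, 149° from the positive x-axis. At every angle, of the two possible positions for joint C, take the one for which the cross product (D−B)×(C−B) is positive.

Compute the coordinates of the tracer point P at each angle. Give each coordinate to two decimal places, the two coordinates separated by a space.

A=(0,0), D=(7.00,0)
θ=116°: B = A + 1.00·(cos116°, sin116°) = (-0.4384, 0.8988)
θ=116°: |BD| = 7.4925
θ=116°: circle(B,3.00) ∩ circle(D,8.00): a=0.0759, h=2.9990
θ=116°:   candidates: C₊=(-0.0033,3.8671) cross=22.470; C₋=(-0.7228,-2.0877) cross=-22.470
θ=116°:   branch + wants cross > 0 → take C=(-0.0033,3.8671) (cross=22.470)
θ=116°: ex = (C−B)/|BC| = (0.1450,0.9894); ey = (-0.9894,0.1450)
θ=116°: P = B + -1.22·ex + 1.17·ey = (-1.7729,-0.1386)
θ=149°: B = A + 1.00·(cos149°, sin149°) = (-0.8572, 0.5150)
θ=149°: |BD| = 7.8740
θ=149°: circle(B,3.00) ∩ circle(D,8.00): a=0.4445, h=2.9669
θ=149°:   candidates: C₊=(-0.2195,3.4465) cross=23.361; C₋=(-0.6077,-2.4746) cross=-23.361
θ=149°:   branch + wants cross > 0 → take C=(-0.2195,3.4465) (cross=23.361)
θ=149°: ex = (C−B)/|BC| = (0.2125,0.9772); ey = (-0.9772,0.2125)
θ=149°: P = B + -1.22·ex + 1.17·ey = (-2.2597,-0.4284)

θ=116°: -1.77 -0.14
θ=149°: -2.26 -0.43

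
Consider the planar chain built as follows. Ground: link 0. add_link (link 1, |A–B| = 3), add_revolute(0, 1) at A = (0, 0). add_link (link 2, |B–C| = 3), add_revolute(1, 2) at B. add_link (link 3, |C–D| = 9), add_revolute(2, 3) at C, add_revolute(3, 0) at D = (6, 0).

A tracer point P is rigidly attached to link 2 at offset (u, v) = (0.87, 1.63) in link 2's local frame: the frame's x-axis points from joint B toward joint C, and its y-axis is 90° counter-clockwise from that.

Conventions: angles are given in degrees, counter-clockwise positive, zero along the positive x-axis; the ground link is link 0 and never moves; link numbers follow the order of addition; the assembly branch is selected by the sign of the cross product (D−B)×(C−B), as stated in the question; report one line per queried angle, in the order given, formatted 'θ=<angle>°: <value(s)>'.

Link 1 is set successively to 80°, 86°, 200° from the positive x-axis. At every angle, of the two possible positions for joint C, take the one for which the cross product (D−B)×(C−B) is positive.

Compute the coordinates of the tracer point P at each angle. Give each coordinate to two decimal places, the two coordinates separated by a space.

A=(0,0), D=(6.00,0)
θ=80°: B = A + 3.00·(cos80°, sin80°) = (0.5209, 2.9544)
θ=80°: |BD| = 6.2248
θ=80°: circle(B,3.00) ∩ circle(D,9.00): a=-2.6709, h=1.3662
θ=80°:   candidates: C₊=(-1.1815,5.4246) cross=8.504; C₋=(-2.4783,3.0195) cross=-8.504
θ=80°:   branch + wants cross > 0 → take C=(-1.1815,5.4246) (cross=8.504)
θ=80°: ex = (C−B)/|BC| = (-0.5675,0.8234); ey = (-0.8234,-0.5675)
θ=80°: P = B + 0.87·ex + 1.63·ey = (-1.3149,2.7458)
θ=86°: B = A + 3.00·(cos86°, sin86°) = (0.2093, 2.9927)
θ=86°: |BD| = 6.5183
θ=86°: circle(B,3.00) ∩ circle(D,9.00): a=-2.2637, h=1.9687
θ=86°:   candidates: C₊=(-0.8979,5.7809) cross=12.832; C₋=(-2.7056,2.2831) cross=-12.832
θ=86°:   branch + wants cross > 0 → take C=(-0.8979,5.7809) (cross=12.832)
θ=86°: ex = (C−B)/|BC| = (-0.3691,0.9294); ey = (-0.9294,-0.3691)
θ=86°: P = B + 0.87·ex + 1.63·ey = (-1.6267,3.1997)
θ=200°: B = A + 3.00·(cos200°, sin200°) = (-2.8191, -1.0261)
θ=200°: |BD| = 8.8786
θ=200°: circle(B,3.00) ∩ circle(D,9.00): a=0.3846, h=2.9752
θ=200°:   candidates: C₊=(-2.7809,1.9737) cross=26.416; C₋=(-2.0932,-3.9369) cross=-26.416
θ=200°:   branch + wants cross > 0 → take C=(-2.7809,1.9737) (cross=26.416)
θ=200°: ex = (C−B)/|BC| = (0.0127,0.9999); ey = (-0.9999,0.0127)
θ=200°: P = B + 0.87·ex + 1.63·ey = (-4.4379,-0.1354)

θ=80°: -1.31 2.75
θ=86°: -1.63 3.20
θ=200°: -4.44 -0.14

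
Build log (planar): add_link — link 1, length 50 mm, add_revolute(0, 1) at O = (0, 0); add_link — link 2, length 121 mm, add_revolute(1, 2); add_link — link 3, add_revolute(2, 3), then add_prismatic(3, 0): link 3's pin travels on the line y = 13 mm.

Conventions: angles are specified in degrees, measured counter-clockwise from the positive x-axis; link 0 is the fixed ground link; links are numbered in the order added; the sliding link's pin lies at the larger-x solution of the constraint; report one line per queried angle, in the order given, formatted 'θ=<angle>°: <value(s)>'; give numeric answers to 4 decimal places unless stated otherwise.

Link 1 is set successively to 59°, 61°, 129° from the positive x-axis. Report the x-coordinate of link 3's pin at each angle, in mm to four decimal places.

geometry: r = 50 mm, L = 121 mm, e = 13 mm
θ=59°: crank pin P = (r cos θ, r sin θ) = (25.751904, 42.858365)
θ=59°: h = r sin θ − e = 42.858365 − 13 = 29.858365
θ=59°: x = r cos θ + √(L² − h²) = 25.751904 + 117.258168 = 143.010072
θ=61°: crank pin P = (r cos θ, r sin θ) = (24.240481, 43.730985)
θ=61°: h = r sin θ − e = 43.730985 − 13 = 30.730985
θ=61°: x = r cos θ + √(L² − h²) = 24.240481 + 117.032502 = 141.272983
θ=129°: crank pin P = (r cos θ, r sin θ) = (-31.466020, 38.857298)
θ=129°: h = r sin θ − e = 38.857298 − 13 = 25.857298
θ=129°: x = r cos θ + √(L² − h²) = -31.466020 + 118.204907 = 86.738888

θ=59°: 143.0101
θ=61°: 141.2730
θ=129°: 86.7389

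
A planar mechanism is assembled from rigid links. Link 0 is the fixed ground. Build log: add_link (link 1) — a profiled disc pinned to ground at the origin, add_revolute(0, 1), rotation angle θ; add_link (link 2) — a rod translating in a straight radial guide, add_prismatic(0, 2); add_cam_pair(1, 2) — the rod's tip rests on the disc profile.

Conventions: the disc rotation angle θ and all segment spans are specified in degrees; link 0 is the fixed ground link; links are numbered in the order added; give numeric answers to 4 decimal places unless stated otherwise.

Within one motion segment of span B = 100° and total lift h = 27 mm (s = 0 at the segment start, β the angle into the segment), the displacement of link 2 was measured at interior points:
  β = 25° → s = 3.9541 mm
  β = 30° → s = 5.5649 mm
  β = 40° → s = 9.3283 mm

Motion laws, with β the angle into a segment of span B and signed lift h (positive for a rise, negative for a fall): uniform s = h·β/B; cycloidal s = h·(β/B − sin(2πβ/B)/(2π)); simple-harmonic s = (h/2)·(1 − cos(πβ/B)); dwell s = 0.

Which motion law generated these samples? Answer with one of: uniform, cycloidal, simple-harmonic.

candidates at β/B = r: uniform s = h·r (linear in β); cycloidal s = h·(r − sin(2πr)/(2π)); simple-harmonic s = (h/2)(1 − cos(πr))
β=25°: printed 3.9541 | uniform 6.7500, cycloidal 2.4528, simple-harmonic 3.9541
β=30°: printed 5.5649 | uniform 8.1000, cycloidal 4.0131, simple-harmonic 5.5649
β=40°: printed 9.3283 | uniform 10.8000, cycloidal 8.2742, simple-harmonic 9.3283
only one law matches every sample → simple-harmonic

simple-harmonic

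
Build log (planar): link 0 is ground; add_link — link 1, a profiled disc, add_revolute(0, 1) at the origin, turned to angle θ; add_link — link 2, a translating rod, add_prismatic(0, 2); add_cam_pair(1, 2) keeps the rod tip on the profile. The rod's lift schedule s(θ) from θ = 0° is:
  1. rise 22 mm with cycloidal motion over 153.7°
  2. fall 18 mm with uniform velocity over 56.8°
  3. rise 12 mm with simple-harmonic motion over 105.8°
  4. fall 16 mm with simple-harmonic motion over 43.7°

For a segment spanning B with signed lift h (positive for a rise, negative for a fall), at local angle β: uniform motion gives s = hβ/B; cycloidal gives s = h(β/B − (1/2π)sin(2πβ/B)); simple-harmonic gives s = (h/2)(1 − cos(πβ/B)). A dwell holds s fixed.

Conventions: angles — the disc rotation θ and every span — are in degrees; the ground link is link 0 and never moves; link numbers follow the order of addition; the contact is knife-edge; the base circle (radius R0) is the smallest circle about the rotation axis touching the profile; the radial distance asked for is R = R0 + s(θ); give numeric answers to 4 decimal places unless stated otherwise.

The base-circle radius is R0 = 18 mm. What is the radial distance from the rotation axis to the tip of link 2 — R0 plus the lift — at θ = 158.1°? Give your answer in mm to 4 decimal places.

seg 1 [0°–153.7°] cycloidal, h=22: full span → s += 22 → s = 22.0000
seg 2 [153.7°–210.5°] uniform, h=-18: θ=158.1° here. β=4.4, B=56.8. -18·4.4/56.8 = -1.3944 → s = 20.6056
R = R0 + s = 18 + 20.6056 = 38.6056

38.6056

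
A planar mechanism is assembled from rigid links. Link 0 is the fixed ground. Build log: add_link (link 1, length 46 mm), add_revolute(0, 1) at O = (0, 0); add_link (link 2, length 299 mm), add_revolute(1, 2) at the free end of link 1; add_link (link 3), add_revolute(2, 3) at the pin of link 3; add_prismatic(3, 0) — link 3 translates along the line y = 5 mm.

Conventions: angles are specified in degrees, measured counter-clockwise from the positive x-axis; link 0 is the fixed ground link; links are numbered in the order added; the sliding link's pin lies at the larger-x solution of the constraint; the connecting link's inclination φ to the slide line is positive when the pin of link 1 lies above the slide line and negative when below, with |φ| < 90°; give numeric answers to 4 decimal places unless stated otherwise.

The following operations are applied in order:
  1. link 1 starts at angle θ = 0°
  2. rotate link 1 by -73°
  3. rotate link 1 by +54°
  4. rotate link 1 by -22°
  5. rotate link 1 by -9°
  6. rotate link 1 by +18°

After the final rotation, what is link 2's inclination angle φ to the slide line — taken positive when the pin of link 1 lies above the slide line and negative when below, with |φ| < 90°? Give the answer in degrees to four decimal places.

geometry: r = 46 mm, L = 299 mm, e = 5 mm; θ starts at 0°
rotate link 1 by -73°: θ ← 0° -73° = -73°
rotate link 1 by +54°: θ ← -73° +54° = -19°
rotate link 1 by -22°: θ ← -19° -22° = -41°
rotate link 1 by -9°: θ ← -41° -9° = -50°
rotate link 1 by +18°: θ ← -50° +18° = -32°
h = r sin θ − e = -24.376286 − 5 = -29.376286
sin φ = h / L = -29.376286 / 299 = -0.09824845
φ = arcsin(-0.09824845) = -5.638317°

-5.6383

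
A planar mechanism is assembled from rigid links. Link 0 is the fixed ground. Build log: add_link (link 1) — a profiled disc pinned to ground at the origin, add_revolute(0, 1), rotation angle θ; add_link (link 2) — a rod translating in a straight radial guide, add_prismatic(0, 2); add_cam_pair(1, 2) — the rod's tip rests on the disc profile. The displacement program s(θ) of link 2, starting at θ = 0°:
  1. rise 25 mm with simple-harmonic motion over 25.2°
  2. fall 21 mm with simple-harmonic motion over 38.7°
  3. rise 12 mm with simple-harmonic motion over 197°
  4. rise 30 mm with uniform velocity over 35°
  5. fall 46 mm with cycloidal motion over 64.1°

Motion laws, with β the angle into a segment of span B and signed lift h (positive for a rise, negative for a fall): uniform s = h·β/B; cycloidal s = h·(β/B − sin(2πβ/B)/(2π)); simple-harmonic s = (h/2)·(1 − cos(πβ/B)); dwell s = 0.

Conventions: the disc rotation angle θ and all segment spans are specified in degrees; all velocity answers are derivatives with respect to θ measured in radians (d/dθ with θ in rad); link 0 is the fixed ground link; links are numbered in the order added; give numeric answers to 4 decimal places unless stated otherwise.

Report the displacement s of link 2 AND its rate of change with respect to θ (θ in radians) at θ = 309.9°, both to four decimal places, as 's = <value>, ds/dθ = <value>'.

seg 1 [0°–25.2°] simple-harmonic, h=25: full span → s += 25 → s = 25.0000
seg 2 [25.2°–63.9°] simple-harmonic, h=-21: full span → s += -21 → s = 4.0000
seg 3 [63.9°–260.9°] simple-harmonic, h=12: full span → s += 12 → s = 16.0000
seg 4 [260.9°–295.9°] uniform, h=30: full span → s += 30 → s = 46.0000
seg 5 [295.9°–360°] cycloidal, h=-46: θ=309.9° here. β=14, B=64.1. -46·(0.2184 − sin(2π·0.2184)/(2π)) = -2.8694 → s = 43.1306
velocity in seg [295.9°–360°] (cycloidal), θ in radians: β = 14° = 0.2443 rad, B = 64.1° = 1.1188 rad; ds/dθ = (h/B)(1 − cos(2πβ/B)) = ((-46)/1.1188)(1 − cos(2π·0.2184)) = -33.009097 mm/rad

s = 43.1306, ds/dθ = -33.0091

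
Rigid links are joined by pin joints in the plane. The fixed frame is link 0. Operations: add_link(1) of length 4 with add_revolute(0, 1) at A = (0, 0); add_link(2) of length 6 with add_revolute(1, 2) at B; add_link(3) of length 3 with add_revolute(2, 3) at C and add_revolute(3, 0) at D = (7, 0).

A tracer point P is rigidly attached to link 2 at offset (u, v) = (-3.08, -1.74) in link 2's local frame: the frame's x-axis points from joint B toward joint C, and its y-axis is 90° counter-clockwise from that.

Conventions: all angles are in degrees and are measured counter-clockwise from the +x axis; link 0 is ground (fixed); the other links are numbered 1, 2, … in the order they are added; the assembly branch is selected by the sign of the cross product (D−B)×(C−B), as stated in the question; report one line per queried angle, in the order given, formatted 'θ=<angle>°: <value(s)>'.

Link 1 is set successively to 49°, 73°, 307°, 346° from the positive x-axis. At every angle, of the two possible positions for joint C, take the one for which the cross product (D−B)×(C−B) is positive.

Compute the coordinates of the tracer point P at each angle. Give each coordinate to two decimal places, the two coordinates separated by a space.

A=(0,0), D=(7.00,0)
θ=49°: B = A + 4.00·(cos49°, sin49°) = (2.6242, 3.0188)
θ=49°: |BD| = 5.3161
θ=49°: circle(B,6.00) ∩ circle(D,3.00): a=5.1975, h=2.9977
θ=49°:   candidates: C₊=(8.6047,2.5348) cross=15.936; C₋=(5.2001,-2.4001) cross=-15.936
θ=49°:   branch + wants cross > 0 → take C=(8.6047,2.5348) (cross=15.936)
θ=49°: ex = (C−B)/|BC| = (0.9967,-0.0807); ey = (0.0807,0.9967)
θ=49°: P = B + -3.08·ex + -1.74·ey = (-0.5861,1.5330)
θ=73°: B = A + 4.00·(cos73°, sin73°) = (1.1695, 3.8252)
θ=73°: |BD| = 6.9733
θ=73°: circle(B,6.00) ∩ circle(D,3.00): a=5.4226, h=2.5681
θ=73°:   candidates: C₊=(7.1122,2.9979) cross=17.908; C₋=(4.2947,-1.2966) cross=-17.908
θ=73°:   branch + wants cross > 0 → take C=(7.1122,2.9979) (cross=17.908)
θ=73°: ex = (C−B)/|BC| = (0.9904,-0.1379); ey = (0.1379,0.9904)
θ=73°: P = B + -3.08·ex + -1.74·ey = (-2.1210,2.5265)
θ=307°: B = A + 4.00·(cos307°, sin307°) = (2.4073, -3.1945)
θ=307°: |BD| = 5.5945
θ=307°: circle(B,6.00) ∩ circle(D,3.00): a=5.2103, h=2.9753
θ=307°:   candidates: C₊=(4.9857,2.2232) cross=16.645; C₋=(8.3836,-2.6619) cross=-16.645
θ=307°:   branch + wants cross > 0 → take C=(4.9857,2.2232) (cross=16.645)
θ=307°: ex = (C−B)/|BC| = (0.4297,0.9030); ey = (-0.9030,0.4297)
θ=307°: P = B + -3.08·ex + -1.74·ey = (2.6548,-6.7234)
θ=346°: B = A + 4.00·(cos346°, sin346°) = (3.8812, -0.9677)
θ=346°: |BD| = 3.2655
θ=346°: circle(B,6.00) ∩ circle(D,3.00): a=5.7669, h=1.6562
θ=346°:   candidates: C₊=(8.8982,2.3231) cross=5.408; C₋=(9.8798,-0.8406) cross=-5.408
θ=346°:   branch + wants cross > 0 → take C=(8.8982,2.3231) (cross=5.408)
θ=346°: ex = (C−B)/|BC| = (0.8362,0.5485); ey = (-0.5485,0.8362)
θ=346°: P = B + -3.08·ex + -1.74·ey = (2.2601,-4.1119)

θ=49°: -0.59 1.53
θ=73°: -2.12 2.53
θ=307°: 2.65 -6.72
θ=346°: 2.26 -4.11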